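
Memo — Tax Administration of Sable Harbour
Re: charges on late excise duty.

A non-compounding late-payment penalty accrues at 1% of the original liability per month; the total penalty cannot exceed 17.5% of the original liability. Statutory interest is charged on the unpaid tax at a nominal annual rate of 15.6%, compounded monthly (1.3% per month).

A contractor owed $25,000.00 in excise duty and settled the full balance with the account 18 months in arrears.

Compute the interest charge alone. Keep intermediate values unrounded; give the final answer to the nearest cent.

$6,543.51

Interest: $25,000.00 × ((1 + 0.013)^18 − 1) = $25,000.00 × 0.2617404… = $6,543.5105…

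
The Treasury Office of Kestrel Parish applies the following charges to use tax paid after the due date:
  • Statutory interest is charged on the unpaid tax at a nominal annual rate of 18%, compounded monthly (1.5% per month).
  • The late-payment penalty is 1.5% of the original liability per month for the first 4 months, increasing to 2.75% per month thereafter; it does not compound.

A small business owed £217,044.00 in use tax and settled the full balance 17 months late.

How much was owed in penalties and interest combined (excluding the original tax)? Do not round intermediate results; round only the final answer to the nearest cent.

£153,128.95

Penalty, months 1–4: 4 × 1.5% × £217,044.00 = £13,022.64
Penalty, months 5–17: 13 × 2.75% × £217,044.00 = £77,593.23
Interest: £217,044.00 × ((1 + 0.015)^17 − 1) = £217,044.00 × 0.2880203… = £62,513.0847…
Penalties + interest = £90,615.8700 + £62,513.0847… = £153,128.95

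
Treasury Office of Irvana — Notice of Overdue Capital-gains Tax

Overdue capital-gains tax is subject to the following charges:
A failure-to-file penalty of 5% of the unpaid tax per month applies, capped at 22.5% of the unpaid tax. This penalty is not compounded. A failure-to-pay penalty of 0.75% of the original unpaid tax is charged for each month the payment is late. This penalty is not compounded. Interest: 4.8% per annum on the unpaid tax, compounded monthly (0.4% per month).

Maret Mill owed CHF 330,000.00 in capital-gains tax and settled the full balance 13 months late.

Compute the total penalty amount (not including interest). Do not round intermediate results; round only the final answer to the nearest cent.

CHF 106,425.00

Failure-to-file: 13 × 5% × CHF 330,000.00 = CHF 214,500.00, capped at 22.5% × CHF 330,000.00 = CHF 74,250.00
Failure-to-pay penalty: 13 × 0.75% × CHF 330,000.00 = CHF 32,175.00
Total penalty = CHF 74,250.00 + CHF 32,175.00 = CHF 106,425.00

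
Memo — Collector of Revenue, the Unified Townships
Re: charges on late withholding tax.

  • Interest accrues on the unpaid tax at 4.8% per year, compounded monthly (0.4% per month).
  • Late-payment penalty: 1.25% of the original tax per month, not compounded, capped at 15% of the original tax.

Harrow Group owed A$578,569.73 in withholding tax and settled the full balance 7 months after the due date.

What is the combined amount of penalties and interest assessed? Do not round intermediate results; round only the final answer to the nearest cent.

Penalty: 7 × 1.25% × A$578,569.73 = A$50,624.85… (below the 15% cap of A$86,785.46…)
Interest: A$578,569.73 × ((1 + 0.004)^7 − 1) = A$578,569.73 × 0.0283382… = A$16,395.6531…
Penalties + interest = A$50,624.8514… + A$16,395.6531… = A$67,020.50

A$67,020.50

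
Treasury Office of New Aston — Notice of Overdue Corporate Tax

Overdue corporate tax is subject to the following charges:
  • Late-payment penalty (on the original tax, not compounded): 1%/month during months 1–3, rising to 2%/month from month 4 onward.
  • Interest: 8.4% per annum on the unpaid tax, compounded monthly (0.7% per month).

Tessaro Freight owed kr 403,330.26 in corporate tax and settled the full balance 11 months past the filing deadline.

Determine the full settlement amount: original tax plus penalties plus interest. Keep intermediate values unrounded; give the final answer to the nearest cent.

kr 512,129.56

Penalty, months 1–3: 3 × 1% × kr 403,330.26 = kr 12,099.91…
Penalty, months 4–11: 8 × 2% × kr 403,330.26 = kr 64,532.84…
Interest: kr 403,330.26 × ((1 + 0.007)^11 − 1) = kr 403,330.26 × 0.0797524… = kr 32,166.5543…
Total = kr 403,330.26 + kr 76,632.7494 + kr 32,166.5543… = kr 512,129.56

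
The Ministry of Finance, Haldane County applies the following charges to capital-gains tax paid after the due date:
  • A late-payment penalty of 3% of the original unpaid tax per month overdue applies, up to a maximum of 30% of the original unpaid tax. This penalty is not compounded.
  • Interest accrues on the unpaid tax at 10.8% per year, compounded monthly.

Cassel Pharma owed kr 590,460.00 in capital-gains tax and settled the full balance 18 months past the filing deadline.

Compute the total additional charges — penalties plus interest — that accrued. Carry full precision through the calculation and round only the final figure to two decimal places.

Penalty (uncapped): 18 × 3% × kr 590,460.00 = kr 318,848.40; cap = 30% × kr 590,460.00 = kr 177,138.00 → penalty = kr 177,138.00
Interest (10.8%/yr ÷ 12 = 0.9%/month): kr 590,460.00 × ((1 + 0.009)^18 − 1) = kr 103,335.4933…
Penalties + interest = kr 177,138.0000 + kr 103,335.4933… = kr 280,473.49

kr 280,473.49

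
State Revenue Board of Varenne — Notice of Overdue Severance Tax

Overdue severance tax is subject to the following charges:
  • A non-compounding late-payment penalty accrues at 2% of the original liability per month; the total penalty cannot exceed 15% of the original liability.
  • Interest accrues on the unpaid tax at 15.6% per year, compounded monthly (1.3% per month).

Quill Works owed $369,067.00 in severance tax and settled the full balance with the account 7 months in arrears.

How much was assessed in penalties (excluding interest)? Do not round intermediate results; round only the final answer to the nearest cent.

$51,669.38

Penalty: 7 × 2% × $369,067.00 = $51,669.38 (below the 15% cap of $55,360.05)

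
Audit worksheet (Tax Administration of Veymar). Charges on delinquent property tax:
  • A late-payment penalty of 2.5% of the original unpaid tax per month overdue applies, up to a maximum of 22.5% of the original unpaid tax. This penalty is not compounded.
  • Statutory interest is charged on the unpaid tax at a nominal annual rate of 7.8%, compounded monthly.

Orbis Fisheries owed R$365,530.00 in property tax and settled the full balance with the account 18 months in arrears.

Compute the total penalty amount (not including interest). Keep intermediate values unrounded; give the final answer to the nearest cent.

Penalty (uncapped): 18 × 2.5% × R$365,530.00 = R$164,488.50; cap = 22.5% × R$365,530.00 = R$82,244.25 → penalty = R$82,244.25

R$82,244.25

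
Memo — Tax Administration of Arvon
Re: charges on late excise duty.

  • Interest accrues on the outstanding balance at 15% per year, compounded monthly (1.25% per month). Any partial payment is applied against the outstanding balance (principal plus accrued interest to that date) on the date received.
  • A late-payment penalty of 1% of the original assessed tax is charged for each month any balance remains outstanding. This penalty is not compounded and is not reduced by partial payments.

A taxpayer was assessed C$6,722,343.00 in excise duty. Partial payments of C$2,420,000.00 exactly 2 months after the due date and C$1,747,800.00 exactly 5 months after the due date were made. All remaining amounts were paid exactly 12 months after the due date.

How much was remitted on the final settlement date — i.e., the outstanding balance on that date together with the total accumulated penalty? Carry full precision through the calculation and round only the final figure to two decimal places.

Balance at month 2: C$6,722,343.0000 × (1 + 0.0125)^2 = C$6,891,451.9411…
After C$2,420,000.00 payment: C$6,891,451.9411… − C$2,420,000.00 = C$4,471,451.9411…
Balance at month 5: C$4,471,451.9411… × (1 + 0.0125)^3 = C$4,641,236.1153…
After C$1,747,800.00 payment: C$4,641,236.1153… − C$1,747,800.00 = C$2,893,436.1153…
Balance at month 12: C$2,893,436.1153… × (1 + 0.0125)^7 = C$3,156,306.1472…
Penalty: 12 × 1% × C$6,722,343.00 = C$806,681.16
Final settlement = outstanding balance + penalty = C$3,156,306.1472… + C$806,681.16 = C$3,962,987.31

C$3,962,987.31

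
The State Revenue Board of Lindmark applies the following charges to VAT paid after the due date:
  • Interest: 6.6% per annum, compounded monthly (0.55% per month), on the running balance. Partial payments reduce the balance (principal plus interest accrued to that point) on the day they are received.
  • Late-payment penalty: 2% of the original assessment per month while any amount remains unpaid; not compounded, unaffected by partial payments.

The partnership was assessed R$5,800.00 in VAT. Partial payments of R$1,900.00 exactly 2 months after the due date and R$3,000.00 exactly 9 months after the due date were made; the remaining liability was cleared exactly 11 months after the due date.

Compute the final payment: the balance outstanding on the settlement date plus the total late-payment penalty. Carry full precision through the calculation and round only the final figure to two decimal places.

R$2,407.47

Balance at month 2: R$5,800.0000 × (1 + 0.0055)^2 = R$5,863.9755…
After R$1,900.00 payment: R$5,863.9755… − R$1,900.00 = R$3,963.9755…
Balance at month 9: R$3,963.9755… × (1 + 0.0055)^7 = R$4,119.1298…
After R$3,000.00 payment: R$4,119.1298… − R$3,000.00 = R$1,119.1298…
Balance at month 11: R$1,119.1298… × (1 + 0.0055)^2 = R$1,131.4741…
Penalty: 11 × 2% × R$5,800.00 = R$1,276.00
Final settlement = outstanding balance + penalty = R$1,131.4741… + R$1,276.00 = R$2,407.47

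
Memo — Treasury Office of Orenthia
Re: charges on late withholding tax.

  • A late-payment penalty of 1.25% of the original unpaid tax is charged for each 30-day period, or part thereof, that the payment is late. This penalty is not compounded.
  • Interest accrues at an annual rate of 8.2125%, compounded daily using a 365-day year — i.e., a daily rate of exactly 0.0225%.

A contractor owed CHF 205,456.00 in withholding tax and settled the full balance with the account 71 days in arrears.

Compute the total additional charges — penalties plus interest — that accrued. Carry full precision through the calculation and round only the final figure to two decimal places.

Penalty periods: ⌈71/30⌉ = 3; penalty = 3 × 1.25% × CHF 205,456.00 = CHF 7,704.60
Interest: CHF 205,456.00 × ((1 + 0.000225)^71 − 1) = CHF 205,456.00 × 0.01610146… = CHF 3,308.1409…
Penalties + interest = CHF 7,704.6000 + CHF 3,308.1409… = CHF 11,012.74

CHF 11,012.74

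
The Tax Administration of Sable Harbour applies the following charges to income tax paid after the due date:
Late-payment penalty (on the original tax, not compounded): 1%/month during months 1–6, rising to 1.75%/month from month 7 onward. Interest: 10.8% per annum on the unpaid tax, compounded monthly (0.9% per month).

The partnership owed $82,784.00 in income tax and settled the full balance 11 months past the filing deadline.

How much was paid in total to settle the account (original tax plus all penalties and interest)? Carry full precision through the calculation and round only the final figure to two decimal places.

$103,569.20

Penalty, months 1–6: 6 × 1% × $82,784.00 = $4,967.04
Penalty, months 7–11: 5 × 1.75% × $82,784.00 = $7,243.60
Interest: $82,784.00 × ((1 + 0.009)^11 − 1) = $82,784.00 × 0.1035775… = $8,574.5579…
Total = $82,784.00 + $12,210.6400 + $8,574.5579… = $103,569.20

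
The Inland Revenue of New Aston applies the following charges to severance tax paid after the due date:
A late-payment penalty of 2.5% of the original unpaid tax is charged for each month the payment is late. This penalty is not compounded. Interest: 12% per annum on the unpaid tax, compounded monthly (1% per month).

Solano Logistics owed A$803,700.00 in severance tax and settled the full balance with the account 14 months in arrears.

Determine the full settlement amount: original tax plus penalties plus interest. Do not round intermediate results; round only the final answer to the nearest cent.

A$1,205,127.43

Late-payment penalty = 2.5% × A$803,700.00 × 14 mo = A$281,295.00
Interest: A$803,700.00 × ((1 + 0.01)^14 − 1) = A$803,700.00 × 0.1494742… = A$120,132.4252…
Total = A$803,700.00 + A$281,295.0000 + A$120,132.4252… = A$1,205,127.43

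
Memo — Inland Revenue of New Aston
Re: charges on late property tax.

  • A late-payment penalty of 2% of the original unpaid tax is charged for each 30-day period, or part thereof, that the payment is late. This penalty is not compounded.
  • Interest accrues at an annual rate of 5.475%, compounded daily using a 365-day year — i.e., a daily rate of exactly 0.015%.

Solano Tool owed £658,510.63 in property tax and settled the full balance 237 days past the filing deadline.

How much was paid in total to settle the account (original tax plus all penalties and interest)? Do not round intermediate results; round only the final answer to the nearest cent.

£787,701.65

Penalty periods: ⌈237/30⌉ = 8; penalty = 8 × 2% × £658,510.63 = £105,361.70…
Interest: £658,510.63 × ((1 + 0.00015)^237 − 1) = £658,510.63 × 0.03618669… = £23,829.3226…
Total = £658,510.63 + £105,361.7008 + £23,829.3226… = £787,701.65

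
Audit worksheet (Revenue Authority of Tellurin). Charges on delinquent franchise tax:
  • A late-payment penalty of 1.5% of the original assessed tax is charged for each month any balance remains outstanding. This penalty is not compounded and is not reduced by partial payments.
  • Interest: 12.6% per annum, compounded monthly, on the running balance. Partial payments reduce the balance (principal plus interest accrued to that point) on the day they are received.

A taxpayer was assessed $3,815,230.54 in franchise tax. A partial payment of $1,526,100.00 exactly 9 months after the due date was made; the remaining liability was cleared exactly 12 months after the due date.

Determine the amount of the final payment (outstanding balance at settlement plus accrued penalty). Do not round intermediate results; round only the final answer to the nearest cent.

$3,436,768.94

Monthly rate = 12.6% ÷ 12 = 1.05%
Balance at month 9: $3,815,230.5400 × (1 + 0.0105)^9 = $4,191,289.3759…
After $1,526,100.00 payment: $4,191,289.3759… − $1,526,100.00 = $2,665,189.3759…
Balance at month 12: $2,665,189.3759… × (1 + 0.0105)^3 = $2,750,027.4379…
Penalty: 12 × 1.5% × $3,815,230.54 = $686,741.50…
Final settlement = outstanding balance + penalty = $2,750,027.4379… + $686,741.50… = $3,436,768.94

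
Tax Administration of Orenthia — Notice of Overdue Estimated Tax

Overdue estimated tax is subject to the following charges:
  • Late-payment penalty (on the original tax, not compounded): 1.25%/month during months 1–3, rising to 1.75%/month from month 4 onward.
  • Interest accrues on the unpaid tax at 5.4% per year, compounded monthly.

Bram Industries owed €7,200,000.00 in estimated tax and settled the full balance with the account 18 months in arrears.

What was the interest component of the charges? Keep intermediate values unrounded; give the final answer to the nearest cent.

€606,051.93

Interest (5.4%/yr ÷ 12 = 0.45%/month): €7,200,000.00 × ((1 + 0.0045)^18 − 1) = €606,051.9271…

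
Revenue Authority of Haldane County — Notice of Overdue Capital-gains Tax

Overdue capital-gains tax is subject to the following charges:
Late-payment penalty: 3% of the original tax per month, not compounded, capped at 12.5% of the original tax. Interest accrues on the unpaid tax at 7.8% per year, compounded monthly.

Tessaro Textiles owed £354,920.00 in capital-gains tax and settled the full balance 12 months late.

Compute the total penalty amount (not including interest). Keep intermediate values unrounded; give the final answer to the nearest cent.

Penalty (uncapped): 12 × 3% × £354,920.00 = £127,771.20; cap = 12.5% × £354,920.00 = £44,365.00 → penalty = £44,365.00

£44,365.00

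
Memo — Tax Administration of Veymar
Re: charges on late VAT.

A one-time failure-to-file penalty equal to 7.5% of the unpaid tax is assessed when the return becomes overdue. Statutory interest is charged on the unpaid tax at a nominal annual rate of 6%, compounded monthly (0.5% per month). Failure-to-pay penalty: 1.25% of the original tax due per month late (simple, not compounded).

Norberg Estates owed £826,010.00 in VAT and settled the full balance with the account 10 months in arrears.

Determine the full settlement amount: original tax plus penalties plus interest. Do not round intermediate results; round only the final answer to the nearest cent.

Failure-to-file penalty: 7.5% × £826,010.00 = £61,950.75
Failure-to-pay penalty: 10 × 1.25% × £826,010.00 = £103,251.25
Interest: £826,010.00 × ((1 + 0.005)^10 − 1) = £826,010.00 × 0.0511401… = £42,242.2605…
Total = £826,010.00 + £165,202.0000 + £42,242.2605… = £1,033,454.26

£1,033,454.26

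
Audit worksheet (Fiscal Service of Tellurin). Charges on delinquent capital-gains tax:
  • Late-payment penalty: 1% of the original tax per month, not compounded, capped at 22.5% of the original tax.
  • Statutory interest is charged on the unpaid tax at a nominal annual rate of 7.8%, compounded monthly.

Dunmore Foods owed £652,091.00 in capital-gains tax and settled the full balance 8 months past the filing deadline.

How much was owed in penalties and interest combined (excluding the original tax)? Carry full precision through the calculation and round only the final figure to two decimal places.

Penalty: 8 × 1% × £652,091.00 = £52,167.28 (below the 22.5% cap of £146,720.48…)
Interest (7.8%/yr ÷ 12 = 0.65%/month): £652,091.00 × ((1 + 0.0065)^8 − 1) = £34,690.2661…
Penalties + interest = £52,167.2800 + £34,690.2661… = £86,857.55

£86,857.55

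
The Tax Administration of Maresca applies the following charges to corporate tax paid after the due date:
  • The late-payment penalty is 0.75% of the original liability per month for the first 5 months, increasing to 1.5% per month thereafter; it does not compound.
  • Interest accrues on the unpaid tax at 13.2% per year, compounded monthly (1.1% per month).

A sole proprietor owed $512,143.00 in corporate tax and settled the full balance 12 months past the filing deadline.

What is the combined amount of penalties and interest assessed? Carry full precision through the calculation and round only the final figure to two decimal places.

Penalty, months 1–5: 5 × 0.75% × $512,143.00 = $19,205.36…
Penalty, months 6–12: 7 × 1.5% × $512,143.00 = $53,775.02…
Interest: $512,143.00 × ((1 + 0.011)^12 − 1) = $512,143.00 × 0.1402862… = $71,846.5935…
Penalties + interest = $72,980.3775 + $71,846.5935… = $144,826.97

$144,826.97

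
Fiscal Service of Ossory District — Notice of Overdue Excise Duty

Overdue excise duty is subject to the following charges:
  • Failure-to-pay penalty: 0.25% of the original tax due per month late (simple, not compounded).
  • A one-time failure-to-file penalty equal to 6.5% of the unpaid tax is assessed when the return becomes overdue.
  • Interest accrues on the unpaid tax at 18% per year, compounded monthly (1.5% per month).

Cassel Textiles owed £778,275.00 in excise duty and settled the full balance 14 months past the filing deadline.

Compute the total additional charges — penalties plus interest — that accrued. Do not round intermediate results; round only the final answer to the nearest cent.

£258,197.19

Failure-to-file penalty: 6.5% × £778,275.00 = £50,587.88…
Failure-to-pay penalty = 0.25% × £778,275.00 × 14 mo = £27,239.63…
Interest: £778,275.00 × ((1 + 0.015)^14 − 1) = £778,275.00 × 0.2317557… = £180,369.6913…
Penalties + interest = £77,827.5000 + £180,369.6913… = £258,197.19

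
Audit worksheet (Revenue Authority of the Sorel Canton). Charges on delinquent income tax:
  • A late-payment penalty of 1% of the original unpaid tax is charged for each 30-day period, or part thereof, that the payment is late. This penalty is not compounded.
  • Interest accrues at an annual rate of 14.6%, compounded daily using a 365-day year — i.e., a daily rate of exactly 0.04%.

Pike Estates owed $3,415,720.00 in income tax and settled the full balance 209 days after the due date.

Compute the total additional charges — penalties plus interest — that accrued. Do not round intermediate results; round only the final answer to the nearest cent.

$536,868.37

Penalty periods: ⌈209/30⌉ = 7; penalty = 7 × 1% × $3,415,720.00 = $239,100.40
Interest: $3,415,720.00 × ((1 + 0.0004)^209 − 1) = $3,415,720.00 × 0.08717576… = $297,767.9745…
Penalties + interest = $239,100.4000 + $297,767.9745… = $536,868.37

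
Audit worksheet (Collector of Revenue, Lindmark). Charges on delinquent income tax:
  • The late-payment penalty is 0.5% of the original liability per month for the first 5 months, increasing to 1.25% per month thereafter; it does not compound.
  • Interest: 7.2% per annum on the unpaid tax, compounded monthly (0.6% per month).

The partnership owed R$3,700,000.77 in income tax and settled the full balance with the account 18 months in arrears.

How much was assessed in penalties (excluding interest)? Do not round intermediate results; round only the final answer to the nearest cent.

Penalty, months 1–5: 5 × 0.5% × R$3,700,000.77 = R$92,500.02…
Penalty, months 6–18: 13 × 1.25% × R$3,700,000.77 = R$601,250.13…
Total penalty = R$92,500.02… + R$601,250.13… = R$693,750.14

R$693,750.14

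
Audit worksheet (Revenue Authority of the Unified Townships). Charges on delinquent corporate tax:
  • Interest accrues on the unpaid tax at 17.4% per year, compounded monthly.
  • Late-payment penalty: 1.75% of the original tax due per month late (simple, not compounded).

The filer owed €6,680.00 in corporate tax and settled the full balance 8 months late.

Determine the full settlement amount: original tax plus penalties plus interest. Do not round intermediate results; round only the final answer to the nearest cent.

€8,430.57

Late-payment penalty: 8 × 1.75% × €6,680.00 = €935.20
Interest (17.4%/yr ÷ 12 = 1.45%/month): €6,680.00 × ((1 + 0.0145)^8 − 1) = €815.3665…
Total = €6,680.00 + €935.2000 + €815.3665… = €8,430.57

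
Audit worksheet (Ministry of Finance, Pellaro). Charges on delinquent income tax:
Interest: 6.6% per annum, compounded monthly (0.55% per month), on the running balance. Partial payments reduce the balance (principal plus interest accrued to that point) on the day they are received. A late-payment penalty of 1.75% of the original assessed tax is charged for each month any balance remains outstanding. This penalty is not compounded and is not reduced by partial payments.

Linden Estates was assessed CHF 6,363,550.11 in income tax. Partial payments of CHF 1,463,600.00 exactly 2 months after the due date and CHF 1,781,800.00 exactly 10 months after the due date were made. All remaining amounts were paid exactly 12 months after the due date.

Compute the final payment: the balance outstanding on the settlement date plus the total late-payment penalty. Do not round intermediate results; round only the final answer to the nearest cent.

Balance at month 2: CHF 6,363,550.1100 × (1 + 0.0055)^2 = CHF 6,433,741.6586…
After CHF 1,463,600.00 payment: CHF 6,433,741.6586… − CHF 1,463,600.00 = CHF 4,970,141.6586…
Balance at month 10: CHF 4,970,141.6586… × (1 + 0.0055)^8 = CHF 5,193,084.2281…
After CHF 1,781,800.00 payment: CHF 5,193,084.2281… − CHF 1,781,800.00 = CHF 3,411,284.2281…
Balance at month 12: CHF 3,411,284.2281… × (1 + 0.0055)^2 = CHF 3,448,911.5460…
Penalty: 12 × 1.75% × CHF 6,363,550.11 = CHF 1,336,345.52…
Final settlement = outstanding balance + penalty = CHF 3,448,911.5460… + CHF 1,336,345.52… = CHF 4,785,257.07

CHF 4,785,257.07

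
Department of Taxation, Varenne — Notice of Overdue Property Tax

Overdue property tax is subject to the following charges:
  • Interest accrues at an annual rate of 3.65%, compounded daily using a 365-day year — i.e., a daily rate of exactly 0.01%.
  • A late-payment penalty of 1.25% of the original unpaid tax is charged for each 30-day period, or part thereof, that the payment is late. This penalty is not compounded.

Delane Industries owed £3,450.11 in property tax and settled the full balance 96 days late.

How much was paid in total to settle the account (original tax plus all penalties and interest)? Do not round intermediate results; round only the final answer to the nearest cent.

£3,655.89

Penalty periods: ⌈96/30⌉ = 4; penalty = 4 × 1.25% × £3,450.11 = £172.51…
Interest: £3,450.11 × ((1 + 0.0001)^96 − 1) = £3,450.11 × 0.00964574… = £33.2789…
Total = £3,450.11 + £172.5055 + £33.2789… = £3,655.89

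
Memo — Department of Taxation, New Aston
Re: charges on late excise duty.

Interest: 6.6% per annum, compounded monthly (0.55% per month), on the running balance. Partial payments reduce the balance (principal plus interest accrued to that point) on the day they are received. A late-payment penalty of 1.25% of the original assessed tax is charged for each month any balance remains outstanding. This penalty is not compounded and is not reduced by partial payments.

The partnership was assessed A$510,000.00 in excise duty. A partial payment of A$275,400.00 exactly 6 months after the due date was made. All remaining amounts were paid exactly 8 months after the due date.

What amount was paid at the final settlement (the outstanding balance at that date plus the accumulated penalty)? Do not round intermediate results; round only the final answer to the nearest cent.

A$305,439.02

Balance at month 6: A$510,000.0000 × (1 + 0.0055)^6 = A$527,063.1165…
After A$275,400.00 payment: A$527,063.1165… − A$275,400.00 = A$251,663.1165…
Balance at month 8: A$251,663.1165… × (1 + 0.0055)^2 = A$254,439.0236…
Penalty: 8 × 1.25% × A$510,000.00 = A$51,000.00
Final settlement = outstanding balance + penalty = A$254,439.0236… + A$51,000.00 = A$305,439.02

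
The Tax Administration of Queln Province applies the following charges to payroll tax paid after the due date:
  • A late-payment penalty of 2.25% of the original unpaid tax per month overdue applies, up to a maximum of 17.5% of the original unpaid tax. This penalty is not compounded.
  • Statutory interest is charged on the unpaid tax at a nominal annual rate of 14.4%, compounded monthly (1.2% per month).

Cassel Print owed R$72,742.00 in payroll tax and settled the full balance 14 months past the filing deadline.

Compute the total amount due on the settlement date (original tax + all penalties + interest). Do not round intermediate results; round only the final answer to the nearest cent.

R$98,693.02

Penalty (uncapped): 14 × 2.25% × R$72,742.00 = R$22,913.73; cap = 17.5% × R$72,742.00 = R$12,729.85 → penalty = R$12,729.85
Interest: R$72,742.00 × ((1 + 0.012)^14 − 1) = R$72,742.00 × 0.1817543… = R$13,221.1681…
Total = R$72,742.00 + R$12,729.8500 + R$13,221.1681… = R$98,693.02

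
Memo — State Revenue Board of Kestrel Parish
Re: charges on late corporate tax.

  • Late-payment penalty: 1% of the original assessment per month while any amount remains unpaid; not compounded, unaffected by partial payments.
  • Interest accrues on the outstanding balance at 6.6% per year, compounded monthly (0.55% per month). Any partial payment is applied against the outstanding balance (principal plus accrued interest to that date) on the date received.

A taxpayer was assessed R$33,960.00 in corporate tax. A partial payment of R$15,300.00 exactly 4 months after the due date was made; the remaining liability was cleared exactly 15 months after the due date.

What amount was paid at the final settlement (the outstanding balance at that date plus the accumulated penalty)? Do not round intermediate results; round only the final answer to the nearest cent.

Balance at month 4: R$33,960.0000 × (1 + 0.0055)^4 = R$34,713.3064…
After R$15,300.00 payment: R$34,713.3064… − R$15,300.00 = R$19,413.3064…
Balance at month 15: R$19,413.3064… × (1 + 0.0055)^11 = R$20,620.6491…
Penalty: 15 × 1% × R$33,960.00 = R$5,094.00
Final settlement = outstanding balance + penalty = R$20,620.6491… + R$5,094.00 = R$25,714.65

R$25,714.65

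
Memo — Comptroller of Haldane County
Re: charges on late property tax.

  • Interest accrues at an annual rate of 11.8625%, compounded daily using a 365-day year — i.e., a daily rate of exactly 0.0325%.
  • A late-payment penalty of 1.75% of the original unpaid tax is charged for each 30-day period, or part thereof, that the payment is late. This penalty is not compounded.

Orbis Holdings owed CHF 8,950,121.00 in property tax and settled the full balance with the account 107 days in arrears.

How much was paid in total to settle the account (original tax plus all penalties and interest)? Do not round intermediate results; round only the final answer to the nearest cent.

CHF 9,893,292.55

Penalty periods: ⌈107/30⌉ = 4; penalty = 4 × 1.75% × CHF 8,950,121.00 = CHF 626,508.47
Interest: CHF 8,950,121.00 × ((1 + 0.000325)^107 − 1) = CHF 8,950,121.00 × 0.03538087… = CHF 316,663.0761…
Total = CHF 8,950,121.00 + CHF 626,508.4700 + CHF 316,663.0761… = CHF 9,893,292.55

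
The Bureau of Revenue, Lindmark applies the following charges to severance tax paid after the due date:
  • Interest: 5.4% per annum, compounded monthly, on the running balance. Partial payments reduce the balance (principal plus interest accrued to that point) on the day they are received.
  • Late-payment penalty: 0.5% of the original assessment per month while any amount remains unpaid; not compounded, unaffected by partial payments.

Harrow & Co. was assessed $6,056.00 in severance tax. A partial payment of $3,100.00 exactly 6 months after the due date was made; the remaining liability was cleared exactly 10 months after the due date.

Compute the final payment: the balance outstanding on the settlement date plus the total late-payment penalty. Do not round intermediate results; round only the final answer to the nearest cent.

Monthly rate = 5.4% ÷ 12 = 0.45%
Balance at month 6: $6,056.0000 × (1 + 0.0045)^6 = $6,221.3626…
After $3,100.00 payment: $6,221.3626… − $3,100.00 = $3,121.3626…
Balance at month 10: $3,121.3626… × (1 + 0.0045)^4 = $3,177.9275…
Penalty: 10 × 0.5% × $6,056.00 = $302.80
Final settlement = outstanding balance + penalty = $3,177.9275… + $302.80 = $3,480.73

$3,480.73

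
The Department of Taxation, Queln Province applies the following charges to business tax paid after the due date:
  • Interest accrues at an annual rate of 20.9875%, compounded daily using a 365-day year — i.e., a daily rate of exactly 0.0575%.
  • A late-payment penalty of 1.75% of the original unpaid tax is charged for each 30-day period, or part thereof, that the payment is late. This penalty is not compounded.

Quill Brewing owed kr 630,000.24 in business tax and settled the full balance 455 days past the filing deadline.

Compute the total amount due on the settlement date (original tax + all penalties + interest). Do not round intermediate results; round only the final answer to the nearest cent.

Penalty periods: ⌈455/30⌉ = 16; penalty = 16 × 1.75% × kr 630,000.24 = kr 176,400.07…
Interest: kr 630,000.24 × ((1 + 0.000575)^455 − 1) = kr 630,000.24 × 0.29894164… = kr 188,333.3064…
Total = kr 630,000.24 + kr 176,400.0672 + kr 188,333.3064… = kr 994,733.61

kr 994,733.61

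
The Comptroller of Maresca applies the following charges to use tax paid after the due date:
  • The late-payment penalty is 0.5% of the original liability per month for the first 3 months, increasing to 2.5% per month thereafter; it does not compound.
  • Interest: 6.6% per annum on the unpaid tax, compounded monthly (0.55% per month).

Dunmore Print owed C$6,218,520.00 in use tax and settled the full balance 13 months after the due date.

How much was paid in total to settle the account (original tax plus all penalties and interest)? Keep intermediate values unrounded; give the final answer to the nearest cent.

C$8,326,024.58

Penalty, months 1–3: 3 × 0.5% × C$6,218,520.00 = C$93,277.80
Penalty, months 4–13: 10 × 2.5% × C$6,218,520.00 = C$1,554,630.00
Interest: C$6,218,520.00 × ((1 + 0.0055)^13 − 1) = C$6,218,520.00 × 0.0739077… = C$459,596.7845…
Total = C$6,218,520.00 + C$1,647,907.8000 + C$459,596.7845… = C$8,326,024.58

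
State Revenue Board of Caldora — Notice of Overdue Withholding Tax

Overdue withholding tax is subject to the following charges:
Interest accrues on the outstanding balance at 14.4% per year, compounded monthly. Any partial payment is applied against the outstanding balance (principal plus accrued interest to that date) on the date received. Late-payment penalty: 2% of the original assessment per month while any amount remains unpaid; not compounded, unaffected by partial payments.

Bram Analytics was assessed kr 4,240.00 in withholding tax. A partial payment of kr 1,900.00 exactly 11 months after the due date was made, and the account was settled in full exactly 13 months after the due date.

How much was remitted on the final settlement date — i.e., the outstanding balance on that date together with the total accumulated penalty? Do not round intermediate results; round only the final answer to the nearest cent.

Monthly rate = 14.4% ÷ 12 = 1.2%
Balance at month 11: kr 4,240.0000 × (1 + 0.012)^11 = kr 4,834.4992…
After kr 1,900.00 payment: kr 4,834.4992… − kr 1,900.00 = kr 2,934.4992…
Balance at month 13: kr 2,934.4992… × (1 + 0.012)^2 = kr 3,005.3498…
Penalty: 13 × 2% × kr 4,240.00 = kr 1,102.40
Final settlement = outstanding balance + penalty = kr 3,005.3498… + kr 1,102.40 = kr 4,107.75

kr 4,107.75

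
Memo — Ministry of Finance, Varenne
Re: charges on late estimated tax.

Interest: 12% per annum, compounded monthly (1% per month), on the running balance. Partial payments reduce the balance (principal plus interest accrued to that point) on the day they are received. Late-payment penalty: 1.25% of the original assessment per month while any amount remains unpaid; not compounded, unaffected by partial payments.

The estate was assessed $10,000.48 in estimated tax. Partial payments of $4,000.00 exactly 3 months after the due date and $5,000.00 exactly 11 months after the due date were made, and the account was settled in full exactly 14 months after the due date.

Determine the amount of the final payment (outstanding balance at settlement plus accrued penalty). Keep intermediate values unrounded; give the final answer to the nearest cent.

$3,631.20

Balance at month 3: $10,000.4800 × (1 + 0.01)^3 = $10,303.5045…
After $4,000.00 payment: $10,303.5045… − $4,000.00 = $6,303.5045…
Balance at month 11: $6,303.5045… × (1 + 0.01)^8 = $6,825.7922…
After $5,000.00 payment: $6,825.7922… − $5,000.00 = $1,825.7922…
Balance at month 14: $1,825.7922… × (1 + 0.01)^3 = $1,881.1155…
Penalty: 14 × 1.25% × $10,000.48 = $1,750.08…
Final settlement = outstanding balance + penalty = $1,881.1155… + $1,750.08… = $3,631.20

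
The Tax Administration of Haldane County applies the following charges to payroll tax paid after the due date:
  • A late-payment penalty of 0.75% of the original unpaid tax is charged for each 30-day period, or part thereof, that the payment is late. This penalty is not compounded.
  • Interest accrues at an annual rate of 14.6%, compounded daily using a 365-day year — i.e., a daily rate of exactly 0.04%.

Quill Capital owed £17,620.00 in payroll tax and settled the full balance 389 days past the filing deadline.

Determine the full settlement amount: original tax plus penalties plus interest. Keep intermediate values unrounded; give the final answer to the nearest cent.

Penalty periods: ⌈389/30⌉ = 13; penalty = 13 × 0.75% × £17,620.00 = £1,717.95
Interest: £17,620.00 × ((1 + 0.0004)^389 − 1) = £17,620.00 × 0.16832242… = £2,965.8410…
Total = £17,620.00 + £1,717.9500 + £2,965.8410… = £22,303.79

£22,303.79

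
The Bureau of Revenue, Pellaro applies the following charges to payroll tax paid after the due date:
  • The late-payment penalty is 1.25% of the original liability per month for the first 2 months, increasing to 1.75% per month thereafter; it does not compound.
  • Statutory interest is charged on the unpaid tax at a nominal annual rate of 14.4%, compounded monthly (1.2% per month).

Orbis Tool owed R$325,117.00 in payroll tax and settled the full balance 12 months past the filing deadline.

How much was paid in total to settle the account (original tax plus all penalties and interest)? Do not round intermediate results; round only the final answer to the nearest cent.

R$440,174.16

Penalty, months 1–2: 2 × 1.25% × R$325,117.00 = R$8,127.93…
Penalty, months 3–12: 10 × 1.75% × R$325,117.00 = R$56,895.48…
Interest: R$325,117.00 × ((1 + 0.012)^12 − 1) = R$325,117.00 × 0.1538946… = R$50,033.7585…
Total = R$325,117.00 + R$65,023.4000 + R$50,033.7585… = R$440,174.16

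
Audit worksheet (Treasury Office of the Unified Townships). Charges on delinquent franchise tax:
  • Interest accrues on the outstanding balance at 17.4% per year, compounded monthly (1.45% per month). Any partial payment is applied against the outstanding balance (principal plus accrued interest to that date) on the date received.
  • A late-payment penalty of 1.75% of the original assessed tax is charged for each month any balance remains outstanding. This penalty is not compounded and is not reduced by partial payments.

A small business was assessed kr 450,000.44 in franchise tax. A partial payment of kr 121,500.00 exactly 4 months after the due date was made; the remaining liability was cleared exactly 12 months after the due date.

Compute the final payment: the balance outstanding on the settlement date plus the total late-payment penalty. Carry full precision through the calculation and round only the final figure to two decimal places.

Balance at month 4: kr 450,000.4400 × (1 + 0.0145)^4 = kr 476,673.6485…
After kr 121,500.00 payment: kr 476,673.6485… − kr 121,500.00 = kr 355,173.6485…
Balance at month 12: kr 355,173.6485… × (1 + 0.0145)^8 = kr 398,526.4472…
Penalty: 12 × 1.75% × kr 450,000.44 = kr 94,500.09…
Final settlement = outstanding balance + penalty = kr 398,526.4472… + kr 94,500.09… = kr 493,026.54

kr 493,026.54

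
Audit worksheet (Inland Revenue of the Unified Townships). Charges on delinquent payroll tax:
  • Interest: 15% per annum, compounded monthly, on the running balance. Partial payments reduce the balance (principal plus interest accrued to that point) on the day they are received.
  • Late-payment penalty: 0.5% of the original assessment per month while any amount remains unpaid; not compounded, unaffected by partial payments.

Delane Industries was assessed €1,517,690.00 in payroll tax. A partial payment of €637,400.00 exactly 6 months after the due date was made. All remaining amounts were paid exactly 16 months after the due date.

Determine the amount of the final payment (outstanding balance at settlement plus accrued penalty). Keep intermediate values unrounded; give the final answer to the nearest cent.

€1,251,119.94

Monthly rate = 15% ÷ 12 = 1.25%
Balance at month 6: €1,517,690.0000 × (1 + 0.0125)^6 = €1,635,133.6793…
After €637,400.00 payment: €1,635,133.6793… − €637,400.00 = €997,733.6793…
Balance at month 16: €997,733.6793… × (1 + 0.0125)^10 = €1,129,704.7408…
Penalty: 16 × 0.5% × €1,517,690.00 = €121,415.20
Final settlement = outstanding balance + penalty = €1,129,704.7408… + €121,415.20 = €1,251,119.94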